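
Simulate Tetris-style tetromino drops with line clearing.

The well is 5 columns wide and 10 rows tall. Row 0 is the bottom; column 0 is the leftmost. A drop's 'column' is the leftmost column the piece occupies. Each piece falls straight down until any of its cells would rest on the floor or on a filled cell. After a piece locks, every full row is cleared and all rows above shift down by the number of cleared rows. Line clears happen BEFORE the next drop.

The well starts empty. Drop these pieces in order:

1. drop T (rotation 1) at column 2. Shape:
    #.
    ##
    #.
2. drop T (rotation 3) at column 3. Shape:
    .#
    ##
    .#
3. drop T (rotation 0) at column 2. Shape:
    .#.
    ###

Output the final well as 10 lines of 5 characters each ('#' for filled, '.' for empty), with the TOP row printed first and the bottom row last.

Answer: .....
.....
.....
.....
...#.
..###
....#
..###
..###
..#..

Derivation:
Drop 1: T rot1 at col 2 lands with bottom-row=0; cleared 0 line(s) (total 0); column heights now [0 0 3 2 0], max=3
Drop 2: T rot3 at col 3 lands with bottom-row=1; cleared 0 line(s) (total 0); column heights now [0 0 3 3 4], max=4
Drop 3: T rot0 at col 2 lands with bottom-row=4; cleared 0 line(s) (total 0); column heights now [0 0 5 6 5], max=6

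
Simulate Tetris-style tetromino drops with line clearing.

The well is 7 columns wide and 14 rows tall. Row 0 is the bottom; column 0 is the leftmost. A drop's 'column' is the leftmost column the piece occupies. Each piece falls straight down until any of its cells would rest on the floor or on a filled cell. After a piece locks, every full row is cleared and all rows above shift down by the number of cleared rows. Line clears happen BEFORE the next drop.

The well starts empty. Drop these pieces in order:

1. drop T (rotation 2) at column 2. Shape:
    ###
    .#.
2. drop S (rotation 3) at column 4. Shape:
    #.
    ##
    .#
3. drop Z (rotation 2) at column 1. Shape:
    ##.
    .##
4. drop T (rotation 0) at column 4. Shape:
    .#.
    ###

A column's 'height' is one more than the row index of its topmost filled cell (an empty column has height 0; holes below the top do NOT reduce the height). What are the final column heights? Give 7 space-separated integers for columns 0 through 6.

Answer: 0 4 4 3 5 6 5

Derivation:
Drop 1: T rot2 at col 2 lands with bottom-row=0; cleared 0 line(s) (total 0); column heights now [0 0 2 2 2 0 0], max=2
Drop 2: S rot3 at col 4 lands with bottom-row=1; cleared 0 line(s) (total 0); column heights now [0 0 2 2 4 3 0], max=4
Drop 3: Z rot2 at col 1 lands with bottom-row=2; cleared 0 line(s) (total 0); column heights now [0 4 4 3 4 3 0], max=4
Drop 4: T rot0 at col 4 lands with bottom-row=4; cleared 0 line(s) (total 0); column heights now [0 4 4 3 5 6 5], max=6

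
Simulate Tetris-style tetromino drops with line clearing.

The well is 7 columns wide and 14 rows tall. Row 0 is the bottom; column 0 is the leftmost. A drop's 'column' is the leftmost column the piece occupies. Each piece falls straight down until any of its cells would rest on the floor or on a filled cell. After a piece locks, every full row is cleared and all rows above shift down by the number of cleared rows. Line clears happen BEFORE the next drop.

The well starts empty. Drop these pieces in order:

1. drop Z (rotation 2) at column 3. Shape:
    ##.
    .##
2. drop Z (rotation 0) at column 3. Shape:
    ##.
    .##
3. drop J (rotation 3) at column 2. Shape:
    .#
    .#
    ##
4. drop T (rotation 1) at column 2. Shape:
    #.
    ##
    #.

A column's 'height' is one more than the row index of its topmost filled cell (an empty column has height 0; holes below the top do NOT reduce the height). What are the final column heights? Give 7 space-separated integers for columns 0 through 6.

Answer: 0 0 9 8 4 3 0

Derivation:
Drop 1: Z rot2 at col 3 lands with bottom-row=0; cleared 0 line(s) (total 0); column heights now [0 0 0 2 2 1 0], max=2
Drop 2: Z rot0 at col 3 lands with bottom-row=2; cleared 0 line(s) (total 0); column heights now [0 0 0 4 4 3 0], max=4
Drop 3: J rot3 at col 2 lands with bottom-row=4; cleared 0 line(s) (total 0); column heights now [0 0 5 7 4 3 0], max=7
Drop 4: T rot1 at col 2 lands with bottom-row=6; cleared 0 line(s) (total 0); column heights now [0 0 9 8 4 3 0], max=9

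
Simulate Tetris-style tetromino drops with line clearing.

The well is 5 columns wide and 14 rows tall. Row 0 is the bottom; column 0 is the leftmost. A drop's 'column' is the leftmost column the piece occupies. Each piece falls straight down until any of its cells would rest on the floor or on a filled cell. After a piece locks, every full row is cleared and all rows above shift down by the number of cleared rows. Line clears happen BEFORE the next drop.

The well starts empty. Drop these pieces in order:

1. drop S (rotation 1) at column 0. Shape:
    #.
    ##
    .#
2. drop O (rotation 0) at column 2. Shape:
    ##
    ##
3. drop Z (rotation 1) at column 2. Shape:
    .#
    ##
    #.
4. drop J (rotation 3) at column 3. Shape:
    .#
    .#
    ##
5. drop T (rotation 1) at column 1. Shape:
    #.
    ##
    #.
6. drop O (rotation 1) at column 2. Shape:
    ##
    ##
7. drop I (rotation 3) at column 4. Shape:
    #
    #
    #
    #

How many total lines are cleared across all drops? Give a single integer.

Answer: 0

Derivation:
Drop 1: S rot1 at col 0 lands with bottom-row=0; cleared 0 line(s) (total 0); column heights now [3 2 0 0 0], max=3
Drop 2: O rot0 at col 2 lands with bottom-row=0; cleared 0 line(s) (total 0); column heights now [3 2 2 2 0], max=3
Drop 3: Z rot1 at col 2 lands with bottom-row=2; cleared 0 line(s) (total 0); column heights now [3 2 4 5 0], max=5
Drop 4: J rot3 at col 3 lands with bottom-row=5; cleared 0 line(s) (total 0); column heights now [3 2 4 6 8], max=8
Drop 5: T rot1 at col 1 lands with bottom-row=3; cleared 0 line(s) (total 0); column heights now [3 6 5 6 8], max=8
Drop 6: O rot1 at col 2 lands with bottom-row=6; cleared 0 line(s) (total 0); column heights now [3 6 8 8 8], max=8
Drop 7: I rot3 at col 4 lands with bottom-row=8; cleared 0 line(s) (total 0); column heights now [3 6 8 8 12], max=12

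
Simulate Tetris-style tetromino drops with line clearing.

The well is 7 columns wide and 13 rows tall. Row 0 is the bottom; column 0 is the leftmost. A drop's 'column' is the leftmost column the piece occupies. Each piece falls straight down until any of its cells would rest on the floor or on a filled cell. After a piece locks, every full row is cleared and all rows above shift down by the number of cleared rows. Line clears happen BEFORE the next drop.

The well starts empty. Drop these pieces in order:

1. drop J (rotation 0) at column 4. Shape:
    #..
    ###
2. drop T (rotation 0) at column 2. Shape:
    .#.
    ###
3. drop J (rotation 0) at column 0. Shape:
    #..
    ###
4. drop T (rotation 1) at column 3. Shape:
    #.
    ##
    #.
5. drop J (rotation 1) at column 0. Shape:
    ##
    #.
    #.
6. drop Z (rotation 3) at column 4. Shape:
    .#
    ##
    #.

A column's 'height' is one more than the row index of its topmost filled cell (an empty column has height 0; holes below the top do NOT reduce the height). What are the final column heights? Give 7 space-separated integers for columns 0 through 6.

Drop 1: J rot0 at col 4 lands with bottom-row=0; cleared 0 line(s) (total 0); column heights now [0 0 0 0 2 1 1], max=2
Drop 2: T rot0 at col 2 lands with bottom-row=2; cleared 0 line(s) (total 0); column heights now [0 0 3 4 3 1 1], max=4
Drop 3: J rot0 at col 0 lands with bottom-row=3; cleared 0 line(s) (total 0); column heights now [5 4 4 4 3 1 1], max=5
Drop 4: T rot1 at col 3 lands with bottom-row=4; cleared 0 line(s) (total 0); column heights now [5 4 4 7 6 1 1], max=7
Drop 5: J rot1 at col 0 lands with bottom-row=5; cleared 0 line(s) (total 0); column heights now [8 8 4 7 6 1 1], max=8
Drop 6: Z rot3 at col 4 lands with bottom-row=6; cleared 0 line(s) (total 0); column heights now [8 8 4 7 8 9 1], max=9

Answer: 8 8 4 7 8 9 1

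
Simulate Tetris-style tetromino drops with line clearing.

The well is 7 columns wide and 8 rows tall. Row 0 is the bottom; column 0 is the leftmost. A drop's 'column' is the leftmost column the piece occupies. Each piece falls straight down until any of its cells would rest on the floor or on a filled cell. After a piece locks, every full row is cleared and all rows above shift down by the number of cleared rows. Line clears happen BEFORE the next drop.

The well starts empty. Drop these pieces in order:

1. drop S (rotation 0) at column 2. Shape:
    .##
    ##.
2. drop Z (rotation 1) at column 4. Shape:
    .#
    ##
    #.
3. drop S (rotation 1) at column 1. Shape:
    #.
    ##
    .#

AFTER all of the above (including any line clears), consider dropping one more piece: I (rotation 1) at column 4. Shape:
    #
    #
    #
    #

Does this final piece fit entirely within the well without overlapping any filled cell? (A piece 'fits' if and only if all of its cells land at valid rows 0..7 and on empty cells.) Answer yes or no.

Drop 1: S rot0 at col 2 lands with bottom-row=0; cleared 0 line(s) (total 0); column heights now [0 0 1 2 2 0 0], max=2
Drop 2: Z rot1 at col 4 lands with bottom-row=2; cleared 0 line(s) (total 0); column heights now [0 0 1 2 4 5 0], max=5
Drop 3: S rot1 at col 1 lands with bottom-row=1; cleared 0 line(s) (total 0); column heights now [0 4 3 2 4 5 0], max=5
Test piece I rot1 at col 4 (width 1): heights before test = [0 4 3 2 4 5 0]; fits = True

Answer: yes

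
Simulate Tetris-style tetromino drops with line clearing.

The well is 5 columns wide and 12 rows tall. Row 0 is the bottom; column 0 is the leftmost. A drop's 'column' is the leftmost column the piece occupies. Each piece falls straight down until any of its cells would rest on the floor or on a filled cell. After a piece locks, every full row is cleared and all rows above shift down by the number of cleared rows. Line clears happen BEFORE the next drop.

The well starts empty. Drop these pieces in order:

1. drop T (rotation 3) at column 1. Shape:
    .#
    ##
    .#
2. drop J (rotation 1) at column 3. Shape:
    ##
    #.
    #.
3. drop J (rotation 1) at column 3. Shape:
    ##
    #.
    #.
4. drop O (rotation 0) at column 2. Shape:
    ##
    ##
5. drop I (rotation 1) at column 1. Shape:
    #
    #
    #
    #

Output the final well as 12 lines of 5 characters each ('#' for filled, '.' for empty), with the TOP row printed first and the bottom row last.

Drop 1: T rot3 at col 1 lands with bottom-row=0; cleared 0 line(s) (total 0); column heights now [0 2 3 0 0], max=3
Drop 2: J rot1 at col 3 lands with bottom-row=0; cleared 0 line(s) (total 0); column heights now [0 2 3 3 3], max=3
Drop 3: J rot1 at col 3 lands with bottom-row=3; cleared 0 line(s) (total 0); column heights now [0 2 3 6 6], max=6
Drop 4: O rot0 at col 2 lands with bottom-row=6; cleared 0 line(s) (total 0); column heights now [0 2 8 8 6], max=8
Drop 5: I rot1 at col 1 lands with bottom-row=2; cleared 0 line(s) (total 0); column heights now [0 6 8 8 6], max=8

Answer: .....
.....
.....
.....
..##.
..##.
.#.##
.#.#.
.#.#.
.####
.###.
..##.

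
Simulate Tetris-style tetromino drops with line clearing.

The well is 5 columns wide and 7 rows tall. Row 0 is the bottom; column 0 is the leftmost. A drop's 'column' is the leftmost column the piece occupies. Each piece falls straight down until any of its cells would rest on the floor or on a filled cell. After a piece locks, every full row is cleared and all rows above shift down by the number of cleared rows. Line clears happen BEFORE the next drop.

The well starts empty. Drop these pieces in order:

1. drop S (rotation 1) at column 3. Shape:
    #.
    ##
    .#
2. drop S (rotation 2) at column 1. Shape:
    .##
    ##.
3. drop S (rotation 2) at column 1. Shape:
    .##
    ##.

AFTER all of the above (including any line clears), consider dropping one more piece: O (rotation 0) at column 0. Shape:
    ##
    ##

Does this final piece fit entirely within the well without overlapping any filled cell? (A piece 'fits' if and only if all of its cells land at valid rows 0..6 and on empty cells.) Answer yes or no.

Drop 1: S rot1 at col 3 lands with bottom-row=0; cleared 0 line(s) (total 0); column heights now [0 0 0 3 2], max=3
Drop 2: S rot2 at col 1 lands with bottom-row=2; cleared 0 line(s) (total 0); column heights now [0 3 4 4 2], max=4
Drop 3: S rot2 at col 1 lands with bottom-row=4; cleared 0 line(s) (total 0); column heights now [0 5 6 6 2], max=6
Test piece O rot0 at col 0 (width 2): heights before test = [0 5 6 6 2]; fits = True

Answer: yes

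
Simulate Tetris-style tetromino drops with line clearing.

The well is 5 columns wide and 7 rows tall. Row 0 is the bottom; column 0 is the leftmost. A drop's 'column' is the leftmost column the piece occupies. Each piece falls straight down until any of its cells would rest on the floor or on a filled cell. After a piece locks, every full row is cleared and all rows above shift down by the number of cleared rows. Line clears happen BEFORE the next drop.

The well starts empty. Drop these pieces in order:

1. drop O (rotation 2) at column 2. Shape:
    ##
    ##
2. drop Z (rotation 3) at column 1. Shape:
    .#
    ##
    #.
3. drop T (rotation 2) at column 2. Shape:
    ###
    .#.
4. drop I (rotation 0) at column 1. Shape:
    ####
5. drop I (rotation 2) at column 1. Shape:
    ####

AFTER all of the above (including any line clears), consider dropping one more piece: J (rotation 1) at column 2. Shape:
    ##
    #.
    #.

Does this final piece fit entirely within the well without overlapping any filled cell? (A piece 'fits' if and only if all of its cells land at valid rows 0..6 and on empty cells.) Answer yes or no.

Answer: no

Derivation:
Drop 1: O rot2 at col 2 lands with bottom-row=0; cleared 0 line(s) (total 0); column heights now [0 0 2 2 0], max=2
Drop 2: Z rot3 at col 1 lands with bottom-row=1; cleared 0 line(s) (total 0); column heights now [0 3 4 2 0], max=4
Drop 3: T rot2 at col 2 lands with bottom-row=3; cleared 0 line(s) (total 0); column heights now [0 3 5 5 5], max=5
Drop 4: I rot0 at col 1 lands with bottom-row=5; cleared 0 line(s) (total 0); column heights now [0 6 6 6 6], max=6
Drop 5: I rot2 at col 1 lands with bottom-row=6; cleared 0 line(s) (total 0); column heights now [0 7 7 7 7], max=7
Test piece J rot1 at col 2 (width 2): heights before test = [0 7 7 7 7]; fits = False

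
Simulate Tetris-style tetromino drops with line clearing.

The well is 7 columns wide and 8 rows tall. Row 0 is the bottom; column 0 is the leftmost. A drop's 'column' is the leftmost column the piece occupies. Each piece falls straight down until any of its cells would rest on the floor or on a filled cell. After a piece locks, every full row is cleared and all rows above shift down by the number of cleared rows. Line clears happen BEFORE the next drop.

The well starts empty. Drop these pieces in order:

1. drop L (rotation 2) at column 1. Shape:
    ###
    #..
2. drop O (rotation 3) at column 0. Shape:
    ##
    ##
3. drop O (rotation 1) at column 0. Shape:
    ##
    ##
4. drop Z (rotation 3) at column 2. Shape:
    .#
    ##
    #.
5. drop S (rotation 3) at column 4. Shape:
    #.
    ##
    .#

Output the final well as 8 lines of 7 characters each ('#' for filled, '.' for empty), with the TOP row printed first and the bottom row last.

Drop 1: L rot2 at col 1 lands with bottom-row=0; cleared 0 line(s) (total 0); column heights now [0 2 2 2 0 0 0], max=2
Drop 2: O rot3 at col 0 lands with bottom-row=2; cleared 0 line(s) (total 0); column heights now [4 4 2 2 0 0 0], max=4
Drop 3: O rot1 at col 0 lands with bottom-row=4; cleared 0 line(s) (total 0); column heights now [6 6 2 2 0 0 0], max=6
Drop 4: Z rot3 at col 2 lands with bottom-row=2; cleared 0 line(s) (total 0); column heights now [6 6 4 5 0 0 0], max=6
Drop 5: S rot3 at col 4 lands with bottom-row=0; cleared 0 line(s) (total 0); column heights now [6 6 4 5 3 2 0], max=6

Answer: .......
.......
##.....
##.#...
####...
###.#..
.#####.
.#...#.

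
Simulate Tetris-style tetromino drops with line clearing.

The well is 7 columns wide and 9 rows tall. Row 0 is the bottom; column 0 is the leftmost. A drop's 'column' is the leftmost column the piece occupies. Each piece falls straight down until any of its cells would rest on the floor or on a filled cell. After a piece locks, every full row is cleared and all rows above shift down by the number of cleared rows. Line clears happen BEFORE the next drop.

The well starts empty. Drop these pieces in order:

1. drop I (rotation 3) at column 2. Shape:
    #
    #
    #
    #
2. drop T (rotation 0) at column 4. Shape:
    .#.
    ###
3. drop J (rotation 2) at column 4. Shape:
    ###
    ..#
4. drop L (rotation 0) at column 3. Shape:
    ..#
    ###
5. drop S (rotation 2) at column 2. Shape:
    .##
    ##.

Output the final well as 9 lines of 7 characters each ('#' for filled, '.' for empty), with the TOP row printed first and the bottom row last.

Drop 1: I rot3 at col 2 lands with bottom-row=0; cleared 0 line(s) (total 0); column heights now [0 0 4 0 0 0 0], max=4
Drop 2: T rot0 at col 4 lands with bottom-row=0; cleared 0 line(s) (total 0); column heights now [0 0 4 0 1 2 1], max=4
Drop 3: J rot2 at col 4 lands with bottom-row=1; cleared 0 line(s) (total 0); column heights now [0 0 4 0 3 3 3], max=4
Drop 4: L rot0 at col 3 lands with bottom-row=3; cleared 0 line(s) (total 0); column heights now [0 0 4 4 4 5 3], max=5
Drop 5: S rot2 at col 2 lands with bottom-row=4; cleared 0 line(s) (total 0); column heights now [0 0 5 6 6 5 3], max=6

Answer: .......
.......
.......
...##..
..##.#.
..####.
..#.###
..#..##
..#.###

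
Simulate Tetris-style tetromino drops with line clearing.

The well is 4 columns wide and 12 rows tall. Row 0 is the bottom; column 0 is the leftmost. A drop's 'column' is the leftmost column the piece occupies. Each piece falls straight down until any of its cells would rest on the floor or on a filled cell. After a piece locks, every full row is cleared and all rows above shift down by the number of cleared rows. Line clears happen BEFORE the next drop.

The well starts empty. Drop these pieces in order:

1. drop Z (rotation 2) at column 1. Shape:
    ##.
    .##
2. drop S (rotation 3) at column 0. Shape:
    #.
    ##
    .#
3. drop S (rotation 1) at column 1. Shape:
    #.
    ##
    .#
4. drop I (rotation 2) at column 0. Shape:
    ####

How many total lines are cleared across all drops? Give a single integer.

Drop 1: Z rot2 at col 1 lands with bottom-row=0; cleared 0 line(s) (total 0); column heights now [0 2 2 1], max=2
Drop 2: S rot3 at col 0 lands with bottom-row=2; cleared 0 line(s) (total 0); column heights now [5 4 2 1], max=5
Drop 3: S rot1 at col 1 lands with bottom-row=3; cleared 0 line(s) (total 0); column heights now [5 6 5 1], max=6
Drop 4: I rot2 at col 0 lands with bottom-row=6; cleared 1 line(s) (total 1); column heights now [5 6 5 1], max=6

Answer: 1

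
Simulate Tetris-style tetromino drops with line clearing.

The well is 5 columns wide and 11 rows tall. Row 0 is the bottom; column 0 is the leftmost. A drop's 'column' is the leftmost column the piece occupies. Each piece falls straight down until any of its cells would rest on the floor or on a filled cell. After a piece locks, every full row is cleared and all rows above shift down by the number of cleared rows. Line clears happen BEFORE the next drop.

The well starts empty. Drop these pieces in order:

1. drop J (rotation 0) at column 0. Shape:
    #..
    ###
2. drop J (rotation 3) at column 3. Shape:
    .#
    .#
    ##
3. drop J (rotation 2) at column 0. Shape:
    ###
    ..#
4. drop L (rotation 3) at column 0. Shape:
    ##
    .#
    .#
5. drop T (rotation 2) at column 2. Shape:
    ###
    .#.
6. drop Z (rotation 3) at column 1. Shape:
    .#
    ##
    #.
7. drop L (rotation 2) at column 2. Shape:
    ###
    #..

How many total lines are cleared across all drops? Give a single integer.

Drop 1: J rot0 at col 0 lands with bottom-row=0; cleared 0 line(s) (total 0); column heights now [2 1 1 0 0], max=2
Drop 2: J rot3 at col 3 lands with bottom-row=0; cleared 1 line(s) (total 1); column heights now [1 0 0 0 2], max=2
Drop 3: J rot2 at col 0 lands with bottom-row=0; cleared 0 line(s) (total 1); column heights now [2 2 2 0 2], max=2
Drop 4: L rot3 at col 0 lands with bottom-row=2; cleared 0 line(s) (total 1); column heights now [5 5 2 0 2], max=5
Drop 5: T rot2 at col 2 lands with bottom-row=1; cleared 1 line(s) (total 2); column heights now [4 4 2 2 2], max=4
Drop 6: Z rot3 at col 1 lands with bottom-row=4; cleared 0 line(s) (total 2); column heights now [4 6 7 2 2], max=7
Drop 7: L rot2 at col 2 lands with bottom-row=7; cleared 0 line(s) (total 2); column heights now [4 6 9 9 9], max=9

Answer: 2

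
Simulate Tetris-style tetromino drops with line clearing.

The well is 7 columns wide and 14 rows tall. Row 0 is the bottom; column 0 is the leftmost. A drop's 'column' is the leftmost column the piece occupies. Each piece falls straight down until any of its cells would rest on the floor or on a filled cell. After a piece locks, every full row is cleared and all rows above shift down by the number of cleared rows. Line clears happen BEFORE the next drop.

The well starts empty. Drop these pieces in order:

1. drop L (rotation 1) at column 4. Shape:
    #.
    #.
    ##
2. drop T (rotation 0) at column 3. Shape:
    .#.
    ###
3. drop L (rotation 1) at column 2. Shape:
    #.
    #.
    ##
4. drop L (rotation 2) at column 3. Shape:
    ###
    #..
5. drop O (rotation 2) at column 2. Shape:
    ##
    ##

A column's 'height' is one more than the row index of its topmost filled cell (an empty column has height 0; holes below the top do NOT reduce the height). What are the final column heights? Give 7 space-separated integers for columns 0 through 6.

Drop 1: L rot1 at col 4 lands with bottom-row=0; cleared 0 line(s) (total 0); column heights now [0 0 0 0 3 1 0], max=3
Drop 2: T rot0 at col 3 lands with bottom-row=3; cleared 0 line(s) (total 0); column heights now [0 0 0 4 5 4 0], max=5
Drop 3: L rot1 at col 2 lands with bottom-row=4; cleared 0 line(s) (total 0); column heights now [0 0 7 5 5 4 0], max=7
Drop 4: L rot2 at col 3 lands with bottom-row=5; cleared 0 line(s) (total 0); column heights now [0 0 7 7 7 7 0], max=7
Drop 5: O rot2 at col 2 lands with bottom-row=7; cleared 0 line(s) (total 0); column heights now [0 0 9 9 7 7 0], max=9

Answer: 0 0 9 9 7 7 0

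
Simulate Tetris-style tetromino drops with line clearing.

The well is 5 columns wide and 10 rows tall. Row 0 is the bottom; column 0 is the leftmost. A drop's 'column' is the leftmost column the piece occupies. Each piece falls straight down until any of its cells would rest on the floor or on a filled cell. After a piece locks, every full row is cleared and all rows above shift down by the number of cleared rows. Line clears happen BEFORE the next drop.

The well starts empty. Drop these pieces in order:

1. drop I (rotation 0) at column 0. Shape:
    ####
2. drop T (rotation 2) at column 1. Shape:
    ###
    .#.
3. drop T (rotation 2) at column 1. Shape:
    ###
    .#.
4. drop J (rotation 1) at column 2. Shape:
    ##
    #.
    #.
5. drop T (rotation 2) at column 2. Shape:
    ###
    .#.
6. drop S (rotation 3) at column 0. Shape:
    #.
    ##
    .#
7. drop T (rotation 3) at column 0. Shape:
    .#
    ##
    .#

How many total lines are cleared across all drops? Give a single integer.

Answer: 0

Derivation:
Drop 1: I rot0 at col 0 lands with bottom-row=0; cleared 0 line(s) (total 0); column heights now [1 1 1 1 0], max=1
Drop 2: T rot2 at col 1 lands with bottom-row=1; cleared 0 line(s) (total 0); column heights now [1 3 3 3 0], max=3
Drop 3: T rot2 at col 1 lands with bottom-row=3; cleared 0 line(s) (total 0); column heights now [1 5 5 5 0], max=5
Drop 4: J rot1 at col 2 lands with bottom-row=5; cleared 0 line(s) (total 0); column heights now [1 5 8 8 0], max=8
Drop 5: T rot2 at col 2 lands with bottom-row=8; cleared 0 line(s) (total 0); column heights now [1 5 10 10 10], max=10
Drop 6: S rot3 at col 0 lands with bottom-row=5; cleared 0 line(s) (total 0); column heights now [8 7 10 10 10], max=10
Drop 7: T rot3 at col 0 lands with bottom-row=7; cleared 0 line(s) (total 0); column heights now [9 10 10 10 10], max=10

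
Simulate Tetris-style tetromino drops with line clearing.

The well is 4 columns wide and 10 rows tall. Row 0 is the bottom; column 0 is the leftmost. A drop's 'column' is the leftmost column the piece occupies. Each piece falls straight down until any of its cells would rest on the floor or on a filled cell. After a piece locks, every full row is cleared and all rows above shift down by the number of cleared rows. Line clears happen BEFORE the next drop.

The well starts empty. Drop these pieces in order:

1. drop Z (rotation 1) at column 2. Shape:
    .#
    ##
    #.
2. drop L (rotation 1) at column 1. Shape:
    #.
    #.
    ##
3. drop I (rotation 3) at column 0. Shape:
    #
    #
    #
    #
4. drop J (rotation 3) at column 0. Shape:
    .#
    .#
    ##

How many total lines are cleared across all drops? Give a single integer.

Drop 1: Z rot1 at col 2 lands with bottom-row=0; cleared 0 line(s) (total 0); column heights now [0 0 2 3], max=3
Drop 2: L rot1 at col 1 lands with bottom-row=2; cleared 0 line(s) (total 0); column heights now [0 5 3 3], max=5
Drop 3: I rot3 at col 0 lands with bottom-row=0; cleared 1 line(s) (total 1); column heights now [3 4 2 2], max=4
Drop 4: J rot3 at col 0 lands with bottom-row=4; cleared 0 line(s) (total 1); column heights now [5 7 2 2], max=7

Answer: 1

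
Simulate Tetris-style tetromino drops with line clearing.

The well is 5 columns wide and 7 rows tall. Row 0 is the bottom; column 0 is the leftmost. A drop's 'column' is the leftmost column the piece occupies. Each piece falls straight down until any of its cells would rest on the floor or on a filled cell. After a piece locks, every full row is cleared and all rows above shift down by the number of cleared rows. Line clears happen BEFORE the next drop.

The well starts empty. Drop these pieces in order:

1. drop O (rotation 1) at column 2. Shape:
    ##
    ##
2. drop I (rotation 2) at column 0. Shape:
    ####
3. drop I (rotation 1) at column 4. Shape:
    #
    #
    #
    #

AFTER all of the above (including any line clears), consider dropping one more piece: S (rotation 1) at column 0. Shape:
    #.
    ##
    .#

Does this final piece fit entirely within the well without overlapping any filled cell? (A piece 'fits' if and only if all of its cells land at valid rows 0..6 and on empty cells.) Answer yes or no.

Drop 1: O rot1 at col 2 lands with bottom-row=0; cleared 0 line(s) (total 0); column heights now [0 0 2 2 0], max=2
Drop 2: I rot2 at col 0 lands with bottom-row=2; cleared 0 line(s) (total 0); column heights now [3 3 3 3 0], max=3
Drop 3: I rot1 at col 4 lands with bottom-row=0; cleared 1 line(s) (total 1); column heights now [0 0 2 2 3], max=3
Test piece S rot1 at col 0 (width 2): heights before test = [0 0 2 2 3]; fits = True

Answer: yes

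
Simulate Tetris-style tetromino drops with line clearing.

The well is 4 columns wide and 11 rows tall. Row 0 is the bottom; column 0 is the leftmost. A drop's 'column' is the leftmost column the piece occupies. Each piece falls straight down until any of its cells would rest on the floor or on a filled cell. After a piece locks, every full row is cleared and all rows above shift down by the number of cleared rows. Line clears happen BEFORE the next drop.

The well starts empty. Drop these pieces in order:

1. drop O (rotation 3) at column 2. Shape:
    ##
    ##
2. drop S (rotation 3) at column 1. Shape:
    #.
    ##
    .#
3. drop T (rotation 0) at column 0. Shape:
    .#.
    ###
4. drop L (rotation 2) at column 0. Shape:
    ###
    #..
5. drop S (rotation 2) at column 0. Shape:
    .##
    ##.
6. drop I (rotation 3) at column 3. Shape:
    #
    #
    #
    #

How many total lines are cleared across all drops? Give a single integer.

Answer: 1

Derivation:
Drop 1: O rot3 at col 2 lands with bottom-row=0; cleared 0 line(s) (total 0); column heights now [0 0 2 2], max=2
Drop 2: S rot3 at col 1 lands with bottom-row=2; cleared 0 line(s) (total 0); column heights now [0 5 4 2], max=5
Drop 3: T rot0 at col 0 lands with bottom-row=5; cleared 0 line(s) (total 0); column heights now [6 7 6 2], max=7
Drop 4: L rot2 at col 0 lands with bottom-row=6; cleared 0 line(s) (total 0); column heights now [8 8 8 2], max=8
Drop 5: S rot2 at col 0 lands with bottom-row=8; cleared 0 line(s) (total 0); column heights now [9 10 10 2], max=10
Drop 6: I rot3 at col 3 lands with bottom-row=2; cleared 1 line(s) (total 1); column heights now [8 9 9 5], max=9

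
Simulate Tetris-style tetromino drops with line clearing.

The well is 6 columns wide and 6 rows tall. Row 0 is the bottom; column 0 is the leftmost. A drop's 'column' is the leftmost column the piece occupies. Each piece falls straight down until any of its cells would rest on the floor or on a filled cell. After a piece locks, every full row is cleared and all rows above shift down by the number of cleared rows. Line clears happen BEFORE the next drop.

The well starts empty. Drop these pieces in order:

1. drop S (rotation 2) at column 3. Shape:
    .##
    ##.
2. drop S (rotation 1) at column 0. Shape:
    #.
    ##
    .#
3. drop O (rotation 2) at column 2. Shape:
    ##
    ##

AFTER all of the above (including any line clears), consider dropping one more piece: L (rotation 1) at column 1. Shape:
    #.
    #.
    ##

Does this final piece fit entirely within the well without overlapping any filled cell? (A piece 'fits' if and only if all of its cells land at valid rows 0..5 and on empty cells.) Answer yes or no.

Drop 1: S rot2 at col 3 lands with bottom-row=0; cleared 0 line(s) (total 0); column heights now [0 0 0 1 2 2], max=2
Drop 2: S rot1 at col 0 lands with bottom-row=0; cleared 0 line(s) (total 0); column heights now [3 2 0 1 2 2], max=3
Drop 3: O rot2 at col 2 lands with bottom-row=1; cleared 1 line(s) (total 1); column heights now [2 1 2 2 1 0], max=2
Test piece L rot1 at col 1 (width 2): heights before test = [2 1 2 2 1 0]; fits = True

Answer: yes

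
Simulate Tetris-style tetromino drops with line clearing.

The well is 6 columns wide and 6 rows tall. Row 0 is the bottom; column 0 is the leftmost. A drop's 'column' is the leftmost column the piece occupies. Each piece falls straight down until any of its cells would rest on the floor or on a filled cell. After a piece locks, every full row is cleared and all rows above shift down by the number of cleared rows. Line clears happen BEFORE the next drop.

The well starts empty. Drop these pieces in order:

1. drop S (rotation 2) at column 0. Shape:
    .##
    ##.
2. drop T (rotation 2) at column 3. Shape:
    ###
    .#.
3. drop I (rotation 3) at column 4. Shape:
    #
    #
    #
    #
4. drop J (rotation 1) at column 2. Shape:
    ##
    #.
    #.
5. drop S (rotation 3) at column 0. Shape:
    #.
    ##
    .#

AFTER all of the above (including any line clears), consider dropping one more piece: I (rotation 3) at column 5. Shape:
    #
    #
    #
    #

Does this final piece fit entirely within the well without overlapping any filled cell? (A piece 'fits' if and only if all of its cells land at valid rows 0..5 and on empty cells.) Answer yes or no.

Answer: yes

Derivation:
Drop 1: S rot2 at col 0 lands with bottom-row=0; cleared 0 line(s) (total 0); column heights now [1 2 2 0 0 0], max=2
Drop 2: T rot2 at col 3 lands with bottom-row=0; cleared 0 line(s) (total 0); column heights now [1 2 2 2 2 2], max=2
Drop 3: I rot3 at col 4 lands with bottom-row=2; cleared 0 line(s) (total 0); column heights now [1 2 2 2 6 2], max=6
Drop 4: J rot1 at col 2 lands with bottom-row=2; cleared 0 line(s) (total 0); column heights now [1 2 5 5 6 2], max=6
Drop 5: S rot3 at col 0 lands with bottom-row=2; cleared 0 line(s) (total 0); column heights now [5 4 5 5 6 2], max=6
Test piece I rot3 at col 5 (width 1): heights before test = [5 4 5 5 6 2]; fits = True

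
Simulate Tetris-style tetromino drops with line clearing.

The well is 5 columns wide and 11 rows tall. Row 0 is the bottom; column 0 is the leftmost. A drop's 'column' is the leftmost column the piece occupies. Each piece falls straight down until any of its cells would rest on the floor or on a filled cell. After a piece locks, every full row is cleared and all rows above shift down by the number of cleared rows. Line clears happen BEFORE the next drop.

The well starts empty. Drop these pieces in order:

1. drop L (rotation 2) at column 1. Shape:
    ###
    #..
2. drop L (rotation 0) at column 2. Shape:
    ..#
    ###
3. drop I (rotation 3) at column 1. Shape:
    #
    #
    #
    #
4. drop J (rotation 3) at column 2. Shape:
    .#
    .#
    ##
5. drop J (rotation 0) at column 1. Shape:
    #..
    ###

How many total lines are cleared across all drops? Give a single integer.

Answer: 0

Derivation:
Drop 1: L rot2 at col 1 lands with bottom-row=0; cleared 0 line(s) (total 0); column heights now [0 2 2 2 0], max=2
Drop 2: L rot0 at col 2 lands with bottom-row=2; cleared 0 line(s) (total 0); column heights now [0 2 3 3 4], max=4
Drop 3: I rot3 at col 1 lands with bottom-row=2; cleared 0 line(s) (total 0); column heights now [0 6 3 3 4], max=6
Drop 4: J rot3 at col 2 lands with bottom-row=3; cleared 0 line(s) (total 0); column heights now [0 6 4 6 4], max=6
Drop 5: J rot0 at col 1 lands with bottom-row=6; cleared 0 line(s) (total 0); column heights now [0 8 7 7 4], max=8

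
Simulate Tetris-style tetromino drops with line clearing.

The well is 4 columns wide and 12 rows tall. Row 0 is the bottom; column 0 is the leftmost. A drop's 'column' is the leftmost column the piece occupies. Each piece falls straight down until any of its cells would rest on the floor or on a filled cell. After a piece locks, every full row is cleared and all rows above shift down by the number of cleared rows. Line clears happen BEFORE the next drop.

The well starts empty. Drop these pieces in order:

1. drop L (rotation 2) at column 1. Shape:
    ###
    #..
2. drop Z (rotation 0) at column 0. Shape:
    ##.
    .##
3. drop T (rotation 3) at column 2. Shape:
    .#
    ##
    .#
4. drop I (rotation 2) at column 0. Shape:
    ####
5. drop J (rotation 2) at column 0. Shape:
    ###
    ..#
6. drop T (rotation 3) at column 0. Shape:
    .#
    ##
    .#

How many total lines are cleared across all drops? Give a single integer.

Answer: 2

Derivation:
Drop 1: L rot2 at col 1 lands with bottom-row=0; cleared 0 line(s) (total 0); column heights now [0 2 2 2], max=2
Drop 2: Z rot0 at col 0 lands with bottom-row=2; cleared 0 line(s) (total 0); column heights now [4 4 3 2], max=4
Drop 3: T rot3 at col 2 lands with bottom-row=2; cleared 1 line(s) (total 1); column heights now [0 3 3 4], max=4
Drop 4: I rot2 at col 0 lands with bottom-row=4; cleared 1 line(s) (total 2); column heights now [0 3 3 4], max=4
Drop 5: J rot2 at col 0 lands with bottom-row=3; cleared 0 line(s) (total 2); column heights now [5 5 5 4], max=5
Drop 6: T rot3 at col 0 lands with bottom-row=5; cleared 0 line(s) (total 2); column heights now [7 8 5 4], max=8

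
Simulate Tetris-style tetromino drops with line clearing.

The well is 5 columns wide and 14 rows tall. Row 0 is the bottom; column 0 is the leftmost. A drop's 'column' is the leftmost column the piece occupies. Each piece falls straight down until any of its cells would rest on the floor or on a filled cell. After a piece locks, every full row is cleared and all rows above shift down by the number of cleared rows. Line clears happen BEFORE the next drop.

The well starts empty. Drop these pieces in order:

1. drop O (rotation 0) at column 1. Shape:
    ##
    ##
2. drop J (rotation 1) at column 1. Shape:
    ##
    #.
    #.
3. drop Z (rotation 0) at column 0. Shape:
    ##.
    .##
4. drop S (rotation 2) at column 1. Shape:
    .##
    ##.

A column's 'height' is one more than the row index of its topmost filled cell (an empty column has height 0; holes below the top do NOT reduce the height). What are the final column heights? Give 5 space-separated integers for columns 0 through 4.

Answer: 7 8 9 9 0

Derivation:
Drop 1: O rot0 at col 1 lands with bottom-row=0; cleared 0 line(s) (total 0); column heights now [0 2 2 0 0], max=2
Drop 2: J rot1 at col 1 lands with bottom-row=2; cleared 0 line(s) (total 0); column heights now [0 5 5 0 0], max=5
Drop 3: Z rot0 at col 0 lands with bottom-row=5; cleared 0 line(s) (total 0); column heights now [7 7 6 0 0], max=7
Drop 4: S rot2 at col 1 lands with bottom-row=7; cleared 0 line(s) (total 0); column heights now [7 8 9 9 0], max=9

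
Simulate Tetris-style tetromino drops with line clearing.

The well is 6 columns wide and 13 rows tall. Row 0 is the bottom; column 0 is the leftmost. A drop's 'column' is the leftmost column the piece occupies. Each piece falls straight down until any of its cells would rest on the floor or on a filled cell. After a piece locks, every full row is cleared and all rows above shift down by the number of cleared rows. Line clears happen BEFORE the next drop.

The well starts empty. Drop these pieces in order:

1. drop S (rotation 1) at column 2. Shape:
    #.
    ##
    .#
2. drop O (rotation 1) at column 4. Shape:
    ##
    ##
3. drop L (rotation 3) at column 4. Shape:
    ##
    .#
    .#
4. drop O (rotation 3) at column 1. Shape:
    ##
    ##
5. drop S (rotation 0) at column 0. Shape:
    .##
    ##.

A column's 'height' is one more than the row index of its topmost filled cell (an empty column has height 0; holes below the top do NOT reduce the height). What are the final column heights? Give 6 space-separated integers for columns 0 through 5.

Drop 1: S rot1 at col 2 lands with bottom-row=0; cleared 0 line(s) (total 0); column heights now [0 0 3 2 0 0], max=3
Drop 2: O rot1 at col 4 lands with bottom-row=0; cleared 0 line(s) (total 0); column heights now [0 0 3 2 2 2], max=3
Drop 3: L rot3 at col 4 lands with bottom-row=2; cleared 0 line(s) (total 0); column heights now [0 0 3 2 5 5], max=5
Drop 4: O rot3 at col 1 lands with bottom-row=3; cleared 0 line(s) (total 0); column heights now [0 5 5 2 5 5], max=5
Drop 5: S rot0 at col 0 lands with bottom-row=5; cleared 0 line(s) (total 0); column heights now [6 7 7 2 5 5], max=7

Answer: 6 7 7 2 5 5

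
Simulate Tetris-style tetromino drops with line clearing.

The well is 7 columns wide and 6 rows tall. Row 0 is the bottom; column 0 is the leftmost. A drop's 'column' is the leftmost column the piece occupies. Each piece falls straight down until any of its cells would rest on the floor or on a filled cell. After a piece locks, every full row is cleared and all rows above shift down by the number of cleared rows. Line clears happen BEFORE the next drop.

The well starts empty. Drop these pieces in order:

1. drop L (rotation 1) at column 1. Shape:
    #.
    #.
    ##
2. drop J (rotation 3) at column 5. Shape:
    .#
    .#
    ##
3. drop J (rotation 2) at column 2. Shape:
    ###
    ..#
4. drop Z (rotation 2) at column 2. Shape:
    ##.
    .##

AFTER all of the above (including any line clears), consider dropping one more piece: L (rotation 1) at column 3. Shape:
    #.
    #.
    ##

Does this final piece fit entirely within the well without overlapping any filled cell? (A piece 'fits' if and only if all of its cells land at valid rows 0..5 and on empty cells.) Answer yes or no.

Answer: no

Derivation:
Drop 1: L rot1 at col 1 lands with bottom-row=0; cleared 0 line(s) (total 0); column heights now [0 3 1 0 0 0 0], max=3
Drop 2: J rot3 at col 5 lands with bottom-row=0; cleared 0 line(s) (total 0); column heights now [0 3 1 0 0 1 3], max=3
Drop 3: J rot2 at col 2 lands with bottom-row=0; cleared 0 line(s) (total 0); column heights now [0 3 2 2 2 1 3], max=3
Drop 4: Z rot2 at col 2 lands with bottom-row=2; cleared 0 line(s) (total 0); column heights now [0 3 4 4 3 1 3], max=4
Test piece L rot1 at col 3 (width 2): heights before test = [0 3 4 4 3 1 3]; fits = False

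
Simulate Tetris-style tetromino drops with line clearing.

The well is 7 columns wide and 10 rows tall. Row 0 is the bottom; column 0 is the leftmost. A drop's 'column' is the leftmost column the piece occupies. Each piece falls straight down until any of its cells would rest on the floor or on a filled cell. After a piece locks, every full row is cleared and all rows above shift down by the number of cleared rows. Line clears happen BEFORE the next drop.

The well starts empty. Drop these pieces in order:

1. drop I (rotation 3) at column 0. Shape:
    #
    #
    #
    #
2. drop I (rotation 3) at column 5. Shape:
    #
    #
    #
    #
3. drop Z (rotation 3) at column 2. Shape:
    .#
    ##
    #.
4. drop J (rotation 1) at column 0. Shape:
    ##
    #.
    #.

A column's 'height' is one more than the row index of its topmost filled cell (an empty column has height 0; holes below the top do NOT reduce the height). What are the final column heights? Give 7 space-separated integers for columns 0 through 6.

Drop 1: I rot3 at col 0 lands with bottom-row=0; cleared 0 line(s) (total 0); column heights now [4 0 0 0 0 0 0], max=4
Drop 2: I rot3 at col 5 lands with bottom-row=0; cleared 0 line(s) (total 0); column heights now [4 0 0 0 0 4 0], max=4
Drop 3: Z rot3 at col 2 lands with bottom-row=0; cleared 0 line(s) (total 0); column heights now [4 0 2 3 0 4 0], max=4
Drop 4: J rot1 at col 0 lands with bottom-row=4; cleared 0 line(s) (total 0); column heights now [7 7 2 3 0 4 0], max=7

Answer: 7 7 2 3 0 4 0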